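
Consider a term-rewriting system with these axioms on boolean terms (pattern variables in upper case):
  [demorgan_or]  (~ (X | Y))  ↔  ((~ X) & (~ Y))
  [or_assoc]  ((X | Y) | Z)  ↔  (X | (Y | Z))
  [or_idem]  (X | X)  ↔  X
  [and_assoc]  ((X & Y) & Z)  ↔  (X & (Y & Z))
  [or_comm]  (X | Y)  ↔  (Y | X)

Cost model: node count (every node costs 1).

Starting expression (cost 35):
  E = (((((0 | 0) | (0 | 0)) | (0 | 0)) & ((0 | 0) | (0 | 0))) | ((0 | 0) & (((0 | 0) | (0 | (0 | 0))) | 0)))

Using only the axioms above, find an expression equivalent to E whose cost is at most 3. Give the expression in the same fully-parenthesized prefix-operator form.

(0 & 0)   [cost 3]

(1) (0 | 0)  =[or_idem →]=  0    ⊢ (((((0 | 0) | (0 | 0)) | (0 | 0)) & ((0 | 0) | (0 | 0))) | ((0 | 0) & (((0 | 0) | (0 | 0)) | 0)))
(2) ((0 | 0) | (0 | 0))  =[or_idem →]=  (0 | 0)    ⊢ (((((0 | 0) | (0 | 0)) | (0 | 0)) & ((0 | 0) | (0 | 0))) | ((0 | 0) & ((0 | 0) | 0)))
(3) ((0 | 0) | (0 | 0))  =[or_idem →]=  (0 | 0)    ⊢ ((((0 | 0) | (0 | 0)) & ((0 | 0) | (0 | 0))) | ((0 | 0) & ((0 | 0) | 0)))
(4) ((0 | 0) | (0 | 0))  =[or_idem →]=  (0 | 0)    ⊢ (((0 | 0) & ((0 | 0) | (0 | 0))) | ((0 | 0) & ((0 | 0) | 0)))
(5) (0 | 0)  =[or_idem →]=  0    ⊢ (((0 | 0) & ((0 | 0) | 0)) | ((0 | 0) & ((0 | 0) | 0)))
(6) (0 | 0)  =[or_idem →]=  0    ⊢ ((0 & ((0 | 0) | 0)) | ((0 | 0) & ((0 | 0) | 0)))
(7) ((0 | 0) | 0)  =[or_assoc →]=  (0 | (0 | 0))    ⊢ ((0 & ((0 | 0) | 0)) | ((0 | 0) & (0 | (0 | 0))))
(8) ((0 | 0) | 0)  =[or_comm →]=  (0 | (0 | 0))    ⊢ ((0 & (0 | (0 | 0))) | ((0 | 0) & (0 | (0 | 0))))
(9) (0 | 0)  =[or_idem →]=  0    ⊢ ((0 & (0 | (0 | 0))) | (0 & (0 | (0 | 0))))
(10) ((0 & (0 | (0 | 0))) | (0 & (0 | (0 | 0))))  =[or_idem →]=  (0 & (0 | (0 | 0)))
(11) (0 | 0)  =[or_idem →]=  0    ⊢ (0 & (0 | 0))
(12) (0 | 0)  =[or_idem →]=  0    ⊢ cost 3, within 3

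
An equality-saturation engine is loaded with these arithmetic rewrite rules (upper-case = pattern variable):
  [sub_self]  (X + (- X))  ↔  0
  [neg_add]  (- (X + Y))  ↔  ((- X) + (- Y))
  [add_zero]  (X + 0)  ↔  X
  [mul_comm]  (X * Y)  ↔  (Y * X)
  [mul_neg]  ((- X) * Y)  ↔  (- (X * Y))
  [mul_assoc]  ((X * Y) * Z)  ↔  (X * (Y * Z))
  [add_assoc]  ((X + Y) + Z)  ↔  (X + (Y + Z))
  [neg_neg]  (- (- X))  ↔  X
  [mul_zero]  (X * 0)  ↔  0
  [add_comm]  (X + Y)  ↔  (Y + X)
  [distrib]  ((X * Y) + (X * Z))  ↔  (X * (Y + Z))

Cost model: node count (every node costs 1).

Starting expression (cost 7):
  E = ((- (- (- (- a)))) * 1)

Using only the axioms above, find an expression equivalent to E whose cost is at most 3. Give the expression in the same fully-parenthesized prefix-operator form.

(1) (- (- a))  =[neg_neg →]=  a    ⊢ ((- (- a)) * 1)
(2) ((- (- a)) * 1)  =[mul_comm →]=  (1 * (- (- a)))
(3) (- (- a))  =[neg_neg →]=  a    ⊢ cost 3, within 3

(1 * a)   [cost 3]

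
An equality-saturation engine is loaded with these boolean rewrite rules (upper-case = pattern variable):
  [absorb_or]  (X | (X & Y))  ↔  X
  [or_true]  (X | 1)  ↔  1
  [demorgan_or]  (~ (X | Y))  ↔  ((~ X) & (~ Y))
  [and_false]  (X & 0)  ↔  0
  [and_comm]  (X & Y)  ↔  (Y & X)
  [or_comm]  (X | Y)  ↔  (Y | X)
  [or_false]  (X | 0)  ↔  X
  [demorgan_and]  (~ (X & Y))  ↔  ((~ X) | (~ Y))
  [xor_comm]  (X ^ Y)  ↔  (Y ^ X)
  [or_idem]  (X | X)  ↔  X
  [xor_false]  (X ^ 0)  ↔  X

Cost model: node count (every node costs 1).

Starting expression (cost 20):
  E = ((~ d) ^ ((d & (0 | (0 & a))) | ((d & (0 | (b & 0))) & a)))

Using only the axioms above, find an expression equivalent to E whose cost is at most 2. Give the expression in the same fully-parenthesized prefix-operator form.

(~ d)   [cost 2]

(1) (b & 0)  =[and_false →]=  0    ⊢ ((~ d) ^ ((d & (0 | (0 & a))) | ((d & (0 | 0)) & a)))
(2) (0 | (0 & a))  =[absorb_or →]=  0    ⊢ ((~ d) ^ ((d & 0) | ((d & (0 | 0)) & a)))
(3) (0 | 0)  =[or_idem →]=  0    ⊢ ((~ d) ^ ((d & 0) | ((d & 0) & a)))
(4) ((d & 0) | ((d & 0) & a))  =[absorb_or →]=  (d & 0)    ⊢ ((~ d) ^ (d & 0))
(5) (d & 0)  =[and_false →]=  0    ⊢ ((~ d) ^ 0)
(6) ((~ d) ^ 0)  =[xor_false →]=  (~ d)    ⊢ cost 2, within 2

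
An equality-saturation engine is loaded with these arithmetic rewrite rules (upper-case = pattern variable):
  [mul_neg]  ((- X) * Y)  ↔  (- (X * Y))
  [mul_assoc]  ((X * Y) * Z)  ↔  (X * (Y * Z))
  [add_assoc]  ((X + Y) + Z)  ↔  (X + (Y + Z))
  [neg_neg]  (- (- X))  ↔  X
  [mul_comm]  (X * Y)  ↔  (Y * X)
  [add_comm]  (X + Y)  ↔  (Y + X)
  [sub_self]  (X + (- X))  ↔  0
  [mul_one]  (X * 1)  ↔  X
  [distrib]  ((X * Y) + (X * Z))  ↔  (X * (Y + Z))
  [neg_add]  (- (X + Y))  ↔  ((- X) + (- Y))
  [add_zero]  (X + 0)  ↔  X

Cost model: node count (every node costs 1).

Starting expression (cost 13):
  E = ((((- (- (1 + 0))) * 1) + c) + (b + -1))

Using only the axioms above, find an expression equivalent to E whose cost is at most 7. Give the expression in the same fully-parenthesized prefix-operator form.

((1 + c) + (b + -1))   [cost 7]

step 1: add_zero (→) rewrites (1 + 0) into 1, now ((((- (- 1)) * 1) + c) + (b + -1))
step 2: mul_one (→) rewrites ((- (- 1)) * 1) into (- (- 1)), now (((- (- 1)) + c) + (b + -1))
step 3: neg_neg (→) rewrites (- (- 1)) into 1, reaching cost 7 (bound 7)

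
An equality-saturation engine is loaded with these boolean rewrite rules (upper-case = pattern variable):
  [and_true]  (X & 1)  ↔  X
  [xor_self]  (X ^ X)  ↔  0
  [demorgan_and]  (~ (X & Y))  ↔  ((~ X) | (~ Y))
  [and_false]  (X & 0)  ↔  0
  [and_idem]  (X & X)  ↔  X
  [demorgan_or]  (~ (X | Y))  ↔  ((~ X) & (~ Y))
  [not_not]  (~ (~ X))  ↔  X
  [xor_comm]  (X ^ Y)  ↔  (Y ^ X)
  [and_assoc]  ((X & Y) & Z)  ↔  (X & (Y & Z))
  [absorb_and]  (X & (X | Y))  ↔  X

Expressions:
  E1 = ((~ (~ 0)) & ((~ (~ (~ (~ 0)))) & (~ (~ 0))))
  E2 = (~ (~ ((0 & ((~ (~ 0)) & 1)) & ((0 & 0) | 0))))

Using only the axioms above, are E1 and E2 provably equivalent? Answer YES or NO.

1. [not_not →] (~ (~ 0))  →  0;  E1 = ((~ (~ 0)) & ((~ (~ 0)) & (~ (~ 0))))
2. [and_idem →] ((~ (~ 0)) & (~ (~ 0)))  →  (~ (~ 0));  E1 = ((~ (~ 0)) & (~ (~ 0)))
3. [and_idem →] ((~ (~ 0)) & (~ (~ 0)))  →  (~ (~ 0))
4. [and_idem ←] 0  →  (0 & 0);  E1 = (~ (~ (0 & 0)))
5. [absorb_and ←] (0 & 0)  →  ((0 & 0) & ((0 & 0) | 0));  E1 = (~ (~ ((0 & 0) & ((0 & 0) | 0))))
6. [and_true ←] 0  →  (0 & 1);  E1 = (~ (~ ((0 & (0 & 1)) & ((0 & 0) | 0))))
7. [not_not ←] 0  →  (~ (~ 0));  this is E2

YES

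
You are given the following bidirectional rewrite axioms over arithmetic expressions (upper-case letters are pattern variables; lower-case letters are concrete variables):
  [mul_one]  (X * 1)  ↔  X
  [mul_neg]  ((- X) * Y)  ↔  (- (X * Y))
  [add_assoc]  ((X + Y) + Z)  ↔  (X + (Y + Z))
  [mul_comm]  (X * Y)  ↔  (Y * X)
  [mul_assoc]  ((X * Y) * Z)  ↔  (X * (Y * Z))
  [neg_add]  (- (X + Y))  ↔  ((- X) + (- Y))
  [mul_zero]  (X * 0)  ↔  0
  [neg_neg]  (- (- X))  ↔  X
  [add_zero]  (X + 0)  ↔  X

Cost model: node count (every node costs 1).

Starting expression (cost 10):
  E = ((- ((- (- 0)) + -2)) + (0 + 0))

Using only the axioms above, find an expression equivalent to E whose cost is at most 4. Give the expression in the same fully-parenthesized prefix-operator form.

(- (0 + -2))   [cost 4]

step 1: add_zero (→) rewrites (0 + 0) into 0, now ((- ((- (- 0)) + -2)) + 0)
step 2: add_zero (→) rewrites ((- ((- (- 0)) + -2)) + 0) into (- ((- (- 0)) + -2))
step 3: neg_neg (→) rewrites (- (- 0)) into 0, reaching cost 4 (bound 4)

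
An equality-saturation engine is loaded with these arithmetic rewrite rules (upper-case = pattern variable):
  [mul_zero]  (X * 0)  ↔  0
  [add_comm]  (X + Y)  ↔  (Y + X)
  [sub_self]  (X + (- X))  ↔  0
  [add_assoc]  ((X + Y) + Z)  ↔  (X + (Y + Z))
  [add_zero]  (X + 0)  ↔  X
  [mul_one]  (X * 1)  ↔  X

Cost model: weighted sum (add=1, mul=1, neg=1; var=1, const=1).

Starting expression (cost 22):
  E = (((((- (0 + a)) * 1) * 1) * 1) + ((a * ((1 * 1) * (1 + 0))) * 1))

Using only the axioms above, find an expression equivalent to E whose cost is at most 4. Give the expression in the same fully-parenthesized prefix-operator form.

((- a) + a)   [cost 4]

step 1: mul_one (→) rewrites (((- (0 + a)) * 1) * 1) into ((- (0 + a)) * 1), now ((((- (0 + a)) * 1) * 1) + ((a * ((1 * 1) * (1 + 0))) * 1))
step 2: mul_one (→) rewrites ((- (0 + a)) * 1) into (- (0 + a)), now (((- (0 + a)) * 1) + ((a * ((1 * 1) * (1 + 0))) * 1))
step 3: add_zero (→) rewrites (1 + 0) into 1, now (((- (0 + a)) * 1) + ((a * ((1 * 1) * 1)) * 1))
step 4: mul_one (→) rewrites ((1 * 1) * 1) into (1 * 1), now (((- (0 + a)) * 1) + ((a * (1 * 1)) * 1))
step 5: mul_one (→) rewrites (1 * 1) into 1, now (((- (0 + a)) * 1) + ((a * 1) * 1))
step 6: mul_one (→) rewrites ((- (0 + a)) * 1) into (- (0 + a)), now ((- (0 + a)) + ((a * 1) * 1))
step 7: add_comm (→) rewrites (0 + a) into (a + 0), now ((- (a + 0)) + ((a * 1) * 1))
step 8: mul_one (→) rewrites (a * 1) into a, now ((- (a + 0)) + (a * 1))
step 9: add_zero (→) rewrites (a + 0) into a, now ((- a) + (a * 1))
step 10: mul_one (→) rewrites (a * 1) into a, reaching cost 4 (bound 4)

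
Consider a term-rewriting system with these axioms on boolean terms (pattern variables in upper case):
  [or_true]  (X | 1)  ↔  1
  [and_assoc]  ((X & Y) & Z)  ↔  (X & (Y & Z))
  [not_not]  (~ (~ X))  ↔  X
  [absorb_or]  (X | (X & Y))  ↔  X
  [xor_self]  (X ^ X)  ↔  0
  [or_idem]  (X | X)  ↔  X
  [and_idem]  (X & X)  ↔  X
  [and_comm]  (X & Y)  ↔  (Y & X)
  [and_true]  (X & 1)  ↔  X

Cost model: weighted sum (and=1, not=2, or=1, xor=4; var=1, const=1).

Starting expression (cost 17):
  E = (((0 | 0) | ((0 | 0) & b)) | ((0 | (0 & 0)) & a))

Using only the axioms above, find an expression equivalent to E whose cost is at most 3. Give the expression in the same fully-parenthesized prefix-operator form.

step 1: absorb_or (→) rewrites ((0 | 0) | ((0 | 0) & b)) into (0 | 0), now ((0 | 0) | ((0 | (0 & 0)) & a))
step 2: and_idem (→) rewrites (0 & 0) into 0, now ((0 | 0) | ((0 | 0) & a))
step 3: absorb_or (→) rewrites ((0 | 0) | ((0 | 0) & a)) into (0 | 0), reaching cost 3 (bound 3)

(0 | 0)   [cost 3]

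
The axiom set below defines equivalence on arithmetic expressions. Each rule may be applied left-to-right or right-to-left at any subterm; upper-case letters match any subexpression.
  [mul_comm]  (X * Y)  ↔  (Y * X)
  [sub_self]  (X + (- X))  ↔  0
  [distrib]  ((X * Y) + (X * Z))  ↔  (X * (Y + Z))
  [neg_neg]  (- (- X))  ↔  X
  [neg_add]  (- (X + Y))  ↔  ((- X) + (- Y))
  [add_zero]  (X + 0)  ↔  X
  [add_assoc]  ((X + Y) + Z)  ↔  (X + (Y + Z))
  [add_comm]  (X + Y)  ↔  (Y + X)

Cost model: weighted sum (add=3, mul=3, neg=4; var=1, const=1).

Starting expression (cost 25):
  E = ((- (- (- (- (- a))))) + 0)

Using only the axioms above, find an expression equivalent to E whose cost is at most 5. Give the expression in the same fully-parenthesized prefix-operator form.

(- a)   [cost 5]

step 1: neg_neg (→) rewrites (- (- (- (- (- a))))) into (- (- (- a))), now ((- (- (- a))) + 0)
step 2: neg_neg (→) rewrites (- (- (- a))) into (- a), now ((- a) + 0)
step 3: add_zero (→) rewrites ((- a) + 0) into (- a), reaching cost 5 (bound 5)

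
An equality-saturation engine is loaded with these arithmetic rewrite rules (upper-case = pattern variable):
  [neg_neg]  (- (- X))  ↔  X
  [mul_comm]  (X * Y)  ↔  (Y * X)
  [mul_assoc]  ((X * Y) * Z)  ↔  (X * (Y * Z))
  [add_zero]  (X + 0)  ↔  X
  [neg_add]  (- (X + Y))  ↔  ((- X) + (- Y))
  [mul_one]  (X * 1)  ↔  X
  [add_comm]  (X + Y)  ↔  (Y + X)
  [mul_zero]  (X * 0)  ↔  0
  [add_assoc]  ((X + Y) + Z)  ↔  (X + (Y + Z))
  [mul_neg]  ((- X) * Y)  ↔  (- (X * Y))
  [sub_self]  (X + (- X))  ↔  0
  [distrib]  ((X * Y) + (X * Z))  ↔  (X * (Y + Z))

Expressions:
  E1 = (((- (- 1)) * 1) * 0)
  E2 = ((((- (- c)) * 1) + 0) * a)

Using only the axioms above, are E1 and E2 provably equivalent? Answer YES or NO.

NO

All listed rules preserve value, hence provable equivalence implies equal values everywhere; look for a separating assignment.
a=1, c=1 gives E1 ↦ 0, E2 ↦ 1; values differ ⇒ not provably equivalent.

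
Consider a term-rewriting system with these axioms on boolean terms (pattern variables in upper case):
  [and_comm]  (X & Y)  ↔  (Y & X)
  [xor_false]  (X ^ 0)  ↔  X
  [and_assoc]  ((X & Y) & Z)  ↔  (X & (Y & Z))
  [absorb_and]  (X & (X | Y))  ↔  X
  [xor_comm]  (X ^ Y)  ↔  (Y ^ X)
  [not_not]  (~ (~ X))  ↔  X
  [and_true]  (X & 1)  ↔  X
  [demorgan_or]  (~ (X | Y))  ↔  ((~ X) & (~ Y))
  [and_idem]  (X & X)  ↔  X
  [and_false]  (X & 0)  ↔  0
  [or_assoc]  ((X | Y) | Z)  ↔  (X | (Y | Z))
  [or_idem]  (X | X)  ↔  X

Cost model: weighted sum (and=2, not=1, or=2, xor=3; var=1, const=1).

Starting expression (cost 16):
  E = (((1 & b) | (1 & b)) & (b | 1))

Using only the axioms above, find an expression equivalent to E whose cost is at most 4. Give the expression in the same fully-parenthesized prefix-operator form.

1. [or_idem →] ((1 & b) | (1 & b))  →  (1 & b);  E = ((1 & b) & (b | 1))
2. [and_assoc →] ((1 & b) & (b | 1))  →  (1 & (b & (b | 1)))
3. [absorb_and →] (b & (b | 1))  →  b;  cost 4 ≤ 4, done

(1 & b)   [cost 4]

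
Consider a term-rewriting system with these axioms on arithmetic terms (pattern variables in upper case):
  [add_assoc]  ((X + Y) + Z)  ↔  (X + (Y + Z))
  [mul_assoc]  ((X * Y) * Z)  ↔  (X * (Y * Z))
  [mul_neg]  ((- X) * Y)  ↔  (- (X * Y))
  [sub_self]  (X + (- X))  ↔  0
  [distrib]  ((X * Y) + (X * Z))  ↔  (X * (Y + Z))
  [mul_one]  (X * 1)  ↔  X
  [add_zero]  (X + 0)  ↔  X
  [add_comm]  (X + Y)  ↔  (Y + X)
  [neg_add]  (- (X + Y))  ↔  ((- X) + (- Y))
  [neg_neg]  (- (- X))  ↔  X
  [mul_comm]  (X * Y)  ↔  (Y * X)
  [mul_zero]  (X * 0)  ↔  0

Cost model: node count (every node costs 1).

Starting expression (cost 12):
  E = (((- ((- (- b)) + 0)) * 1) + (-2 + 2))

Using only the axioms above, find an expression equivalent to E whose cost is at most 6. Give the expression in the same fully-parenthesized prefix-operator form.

1. [add_zero →] ((- (- b)) + 0)  →  (- (- b));  E = (((- (- (- b))) * 1) + (-2 + 2))
2. [mul_one →] ((- (- (- b))) * 1)  →  (- (- (- b)));  E = ((- (- (- b))) + (-2 + 2))
3. [neg_neg →] (- (- (- b)))  →  (- b);  cost 6 ≤ 6, done

((- b) + (-2 + 2))   [cost 6]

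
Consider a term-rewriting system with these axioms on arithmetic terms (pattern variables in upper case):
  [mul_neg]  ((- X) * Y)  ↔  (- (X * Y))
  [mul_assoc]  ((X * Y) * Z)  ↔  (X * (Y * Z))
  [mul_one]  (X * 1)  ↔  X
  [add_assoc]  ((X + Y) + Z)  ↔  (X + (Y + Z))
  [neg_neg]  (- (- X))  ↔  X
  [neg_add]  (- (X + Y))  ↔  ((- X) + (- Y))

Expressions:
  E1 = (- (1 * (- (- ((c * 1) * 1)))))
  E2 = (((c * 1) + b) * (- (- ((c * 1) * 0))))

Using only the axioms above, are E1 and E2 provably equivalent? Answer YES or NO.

NO

The axioms are sound identities: if E1 ↔* E2 then E1 and E2 evaluate identically under any assignment.
Under b=0, c=1: E1 evaluates to -1, E2 to 0. Distinct ⇒ no rewrite sequence connects them.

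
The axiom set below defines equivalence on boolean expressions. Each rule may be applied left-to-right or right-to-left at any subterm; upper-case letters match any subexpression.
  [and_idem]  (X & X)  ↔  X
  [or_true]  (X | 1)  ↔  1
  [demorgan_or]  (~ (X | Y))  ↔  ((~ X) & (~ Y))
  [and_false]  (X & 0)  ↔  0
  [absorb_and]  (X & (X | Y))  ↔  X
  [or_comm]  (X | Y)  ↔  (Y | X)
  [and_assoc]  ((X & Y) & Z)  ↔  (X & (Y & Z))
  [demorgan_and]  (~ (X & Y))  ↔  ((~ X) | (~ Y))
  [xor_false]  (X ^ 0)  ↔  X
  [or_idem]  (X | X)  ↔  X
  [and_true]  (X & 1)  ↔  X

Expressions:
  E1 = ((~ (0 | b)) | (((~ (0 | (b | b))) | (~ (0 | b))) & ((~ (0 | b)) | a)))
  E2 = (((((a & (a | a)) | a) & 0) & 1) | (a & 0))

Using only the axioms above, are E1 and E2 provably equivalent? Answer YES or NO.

All listed rules preserve value, hence provable equivalence implies equal values everywhere; look for a separating assignment.
a=0, b=0 gives E1 ↦ 1, E2 ↦ 0; values differ ⇒ not provably equivalent.

NO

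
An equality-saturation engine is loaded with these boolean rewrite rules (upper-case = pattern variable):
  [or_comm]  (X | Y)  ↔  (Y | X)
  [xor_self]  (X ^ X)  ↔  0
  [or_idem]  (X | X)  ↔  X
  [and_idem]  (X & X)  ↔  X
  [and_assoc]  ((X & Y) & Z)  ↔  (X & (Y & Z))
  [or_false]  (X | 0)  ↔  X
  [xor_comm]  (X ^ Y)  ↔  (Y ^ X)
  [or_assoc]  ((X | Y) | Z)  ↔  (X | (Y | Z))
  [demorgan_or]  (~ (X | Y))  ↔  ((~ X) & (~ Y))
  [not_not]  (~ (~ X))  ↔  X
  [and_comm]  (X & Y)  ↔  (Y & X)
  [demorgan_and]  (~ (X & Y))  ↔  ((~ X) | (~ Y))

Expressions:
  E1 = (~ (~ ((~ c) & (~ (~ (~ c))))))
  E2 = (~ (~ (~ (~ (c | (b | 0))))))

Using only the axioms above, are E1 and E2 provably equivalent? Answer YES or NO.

Every axiom is a valid identity, so a rewrite proof would force E1 and E2 to agree under every assignment.
At b=0, c=0: E1 = 1 but E2 = 0; they differ, so no derivation exists.

NO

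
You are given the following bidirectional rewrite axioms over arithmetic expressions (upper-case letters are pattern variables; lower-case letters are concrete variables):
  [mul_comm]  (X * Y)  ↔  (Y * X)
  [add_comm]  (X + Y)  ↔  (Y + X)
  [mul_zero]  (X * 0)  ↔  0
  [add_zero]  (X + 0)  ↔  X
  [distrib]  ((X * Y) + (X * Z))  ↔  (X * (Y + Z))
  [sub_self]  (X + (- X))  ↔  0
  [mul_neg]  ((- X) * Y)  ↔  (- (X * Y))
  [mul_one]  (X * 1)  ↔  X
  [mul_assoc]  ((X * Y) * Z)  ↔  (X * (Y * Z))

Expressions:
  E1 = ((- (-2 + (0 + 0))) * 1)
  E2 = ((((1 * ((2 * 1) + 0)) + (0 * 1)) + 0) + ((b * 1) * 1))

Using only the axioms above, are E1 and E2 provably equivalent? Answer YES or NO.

All listed rules preserve value, hence provable equivalence implies equal values everywhere; look for a separating assignment.
b=1 gives E1 ↦ 2, E2 ↦ 3; values differ ⇒ not provably equivalent.

NO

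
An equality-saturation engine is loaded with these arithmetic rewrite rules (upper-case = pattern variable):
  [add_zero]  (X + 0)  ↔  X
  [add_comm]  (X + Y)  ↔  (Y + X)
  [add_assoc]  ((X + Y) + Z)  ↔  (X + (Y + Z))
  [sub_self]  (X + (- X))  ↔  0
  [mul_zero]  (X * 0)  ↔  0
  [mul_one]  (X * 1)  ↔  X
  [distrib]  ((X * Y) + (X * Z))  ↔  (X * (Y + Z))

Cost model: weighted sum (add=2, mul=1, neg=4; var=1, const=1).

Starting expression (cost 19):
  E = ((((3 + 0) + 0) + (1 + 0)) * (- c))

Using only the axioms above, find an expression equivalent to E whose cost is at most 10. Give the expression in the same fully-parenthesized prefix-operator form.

step 1: add_zero (→) rewrites (1 + 0) into 1, now ((((3 + 0) + 0) + 1) * (- c))
step 2: add_zero (→) rewrites ((3 + 0) + 0) into (3 + 0), now (((3 + 0) + 1) * (- c))
step 3: add_zero (→) rewrites (3 + 0) into 3, reaching cost 10 (bound 10)

((3 + 1) * (- c))   [cost 10]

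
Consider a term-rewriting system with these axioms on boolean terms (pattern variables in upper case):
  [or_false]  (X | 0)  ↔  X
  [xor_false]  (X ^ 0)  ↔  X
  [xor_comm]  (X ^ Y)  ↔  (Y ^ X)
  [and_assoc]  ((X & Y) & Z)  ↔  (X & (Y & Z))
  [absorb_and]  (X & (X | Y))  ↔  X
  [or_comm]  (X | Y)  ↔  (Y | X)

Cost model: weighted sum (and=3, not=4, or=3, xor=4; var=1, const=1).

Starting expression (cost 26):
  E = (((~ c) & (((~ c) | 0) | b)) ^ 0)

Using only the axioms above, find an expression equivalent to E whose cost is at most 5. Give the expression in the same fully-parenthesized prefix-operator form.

(1) ((~ c) | 0)  =[or_false →]=  (~ c)    ⊢ (((~ c) & ((~ c) | b)) ^ 0)
(2) ((~ c) & ((~ c) | b))  =[absorb_and →]=  (~ c)    ⊢ ((~ c) ^ 0)
(3) ((~ c) ^ 0)  =[xor_false →]=  (~ c)    ⊢ cost 5, within 5

(~ c)   [cost 5]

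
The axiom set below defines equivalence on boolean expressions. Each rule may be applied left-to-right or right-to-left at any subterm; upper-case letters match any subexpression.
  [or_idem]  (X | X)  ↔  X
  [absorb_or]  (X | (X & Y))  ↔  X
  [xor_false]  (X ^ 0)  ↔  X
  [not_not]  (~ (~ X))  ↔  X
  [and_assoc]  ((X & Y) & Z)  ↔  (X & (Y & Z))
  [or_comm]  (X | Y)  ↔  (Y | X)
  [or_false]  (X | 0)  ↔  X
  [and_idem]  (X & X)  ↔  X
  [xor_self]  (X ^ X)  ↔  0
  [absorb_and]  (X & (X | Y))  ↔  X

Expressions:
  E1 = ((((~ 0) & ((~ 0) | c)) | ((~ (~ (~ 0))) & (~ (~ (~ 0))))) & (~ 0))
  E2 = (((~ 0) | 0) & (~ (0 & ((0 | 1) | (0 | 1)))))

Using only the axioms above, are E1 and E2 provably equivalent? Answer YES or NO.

1. [and_idem →] ((~ (~ (~ 0))) & (~ (~ (~ 0))))  →  (~ (~ (~ 0)));  E1 = ((((~ 0) & ((~ 0) | c)) | (~ (~ (~ 0)))) & (~ 0))
2. [not_not →] (~ (~ (~ 0)))  →  (~ 0);  E1 = ((((~ 0) & ((~ 0) | c)) | (~ 0)) & (~ 0))
3. [absorb_and →] ((~ 0) & ((~ 0) | c))  →  (~ 0);  E1 = (((~ 0) | (~ 0)) & (~ 0))
4. [or_idem →] ((~ 0) | (~ 0))  →  (~ 0);  E1 = ((~ 0) & (~ 0))
5. [absorb_and ←] 0  →  (0 & (0 | 1));  E1 = ((~ 0) & (~ (0 & (0 | 1))))
6. [or_false ←] (~ 0)  →  ((~ 0) | 0);  E1 = (((~ 0) | 0) & (~ (0 & (0 | 1))))
7. [or_idem ←] (0 | 1)  →  ((0 | 1) | (0 | 1));  this is E2

YES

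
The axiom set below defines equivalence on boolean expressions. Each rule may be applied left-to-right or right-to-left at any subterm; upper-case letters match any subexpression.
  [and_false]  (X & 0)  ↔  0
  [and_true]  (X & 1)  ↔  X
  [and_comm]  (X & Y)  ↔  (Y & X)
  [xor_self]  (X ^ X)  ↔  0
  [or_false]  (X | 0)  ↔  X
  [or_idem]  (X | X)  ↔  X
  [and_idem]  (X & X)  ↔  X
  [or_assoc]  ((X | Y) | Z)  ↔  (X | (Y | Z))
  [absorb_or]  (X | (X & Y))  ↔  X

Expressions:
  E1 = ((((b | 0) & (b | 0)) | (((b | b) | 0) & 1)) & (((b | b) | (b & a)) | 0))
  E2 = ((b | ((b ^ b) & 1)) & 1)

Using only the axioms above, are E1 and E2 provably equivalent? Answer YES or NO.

step 1: or_idem (→) rewrites (b | b) into b, now ((((b | 0) & (b | 0)) | ((b | 0) & 1)) & (((b | b) | (b & a)) | 0))
step 2: and_idem (→) rewrites ((b | 0) & (b | 0)) into (b | 0), now (((b | 0) | ((b | 0) & 1)) & (((b | b) | (b & a)) | 0))
step 3: or_idem (→) rewrites (b | b) into b, now (((b | 0) | ((b | 0) & 1)) & ((b | (b & a)) | 0))
step 4: absorb_or (→) rewrites (b | (b & a)) into b, now (((b | 0) | ((b | 0) & 1)) & (b | 0))
step 5: absorb_or (→) rewrites ((b | 0) | ((b | 0) & 1)) into (b | 0), now ((b | 0) & (b | 0))
step 6: and_idem (→) rewrites ((b | 0) & (b | 0)) into (b | 0)
step 7: and_true (←) rewrites 0 into (0 & 1), now (b | (0 & 1))
step 8: xor_self (←) rewrites 0 into (b ^ b), now (b | ((b ^ b) & 1))
step 9: and_true (←) rewrites (b | ((b ^ b) & 1)) into ((b | ((b ^ b) & 1)) & 1), which is E2

YES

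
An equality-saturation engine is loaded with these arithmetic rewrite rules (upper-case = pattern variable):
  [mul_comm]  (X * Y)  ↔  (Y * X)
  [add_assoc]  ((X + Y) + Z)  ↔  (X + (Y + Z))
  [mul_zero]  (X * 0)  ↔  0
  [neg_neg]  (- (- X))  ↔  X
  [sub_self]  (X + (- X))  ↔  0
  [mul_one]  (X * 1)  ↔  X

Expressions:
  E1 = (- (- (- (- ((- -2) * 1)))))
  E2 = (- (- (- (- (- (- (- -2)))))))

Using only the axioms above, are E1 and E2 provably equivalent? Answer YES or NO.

1. [mul_one →] ((- -2) * 1)  →  (- -2);  E1 = (- (- (- (- (- -2)))))
2. [neg_neg ←] (- (- (- -2)))  →  (- (- (- (- (- -2)))));  this is E2

YES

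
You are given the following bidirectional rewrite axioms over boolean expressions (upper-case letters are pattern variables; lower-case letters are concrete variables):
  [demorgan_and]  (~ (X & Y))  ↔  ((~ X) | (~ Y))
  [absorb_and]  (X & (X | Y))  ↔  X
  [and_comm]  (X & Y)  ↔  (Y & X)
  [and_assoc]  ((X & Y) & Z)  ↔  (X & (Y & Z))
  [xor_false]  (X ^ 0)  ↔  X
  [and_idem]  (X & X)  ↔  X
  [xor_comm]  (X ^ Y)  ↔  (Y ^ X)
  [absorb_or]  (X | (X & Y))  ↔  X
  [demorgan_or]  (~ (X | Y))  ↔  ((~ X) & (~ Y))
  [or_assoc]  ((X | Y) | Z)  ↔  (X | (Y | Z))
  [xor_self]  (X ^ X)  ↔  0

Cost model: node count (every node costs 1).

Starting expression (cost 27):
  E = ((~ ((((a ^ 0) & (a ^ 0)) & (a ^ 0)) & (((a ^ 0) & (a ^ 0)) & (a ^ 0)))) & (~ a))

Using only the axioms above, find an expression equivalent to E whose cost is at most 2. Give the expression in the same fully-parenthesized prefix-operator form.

(~ a)   [cost 2]

(1) ((((a ^ 0) & (a ^ 0)) & (a ^ 0)) & (((a ^ 0) & (a ^ 0)) & (a ^ 0)))  =[and_idem →]=  (((a ^ 0) & (a ^ 0)) & (a ^ 0))    ⊢ ((~ (((a ^ 0) & (a ^ 0)) & (a ^ 0))) & (~ a))
(2) ((a ^ 0) & (a ^ 0))  =[and_idem →]=  (a ^ 0)    ⊢ ((~ ((a ^ 0) & (a ^ 0))) & (~ a))
(3) ((a ^ 0) & (a ^ 0))  =[and_idem →]=  (a ^ 0)    ⊢ ((~ (a ^ 0)) & (~ a))
(4) (a ^ 0)  =[xor_false →]=  a    ⊢ ((~ a) & (~ a))
(5) ((~ a) & (~ a))  =[and_idem →]=  (~ a)    ⊢ cost 2, within 2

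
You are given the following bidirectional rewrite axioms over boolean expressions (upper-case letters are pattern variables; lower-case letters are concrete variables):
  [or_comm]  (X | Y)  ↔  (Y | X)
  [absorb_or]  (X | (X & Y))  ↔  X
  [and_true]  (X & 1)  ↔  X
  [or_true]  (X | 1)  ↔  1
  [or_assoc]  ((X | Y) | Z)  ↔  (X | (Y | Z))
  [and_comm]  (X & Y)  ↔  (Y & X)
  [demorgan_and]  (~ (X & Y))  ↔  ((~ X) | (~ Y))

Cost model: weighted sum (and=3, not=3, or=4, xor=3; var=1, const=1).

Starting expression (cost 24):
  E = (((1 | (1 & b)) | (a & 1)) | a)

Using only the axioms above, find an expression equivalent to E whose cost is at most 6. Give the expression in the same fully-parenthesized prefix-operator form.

1. [absorb_or →] (1 | (1 & b))  →  1;  E = ((1 | (a & 1)) | a)
2. [and_true →] (a & 1)  →  a;  E = ((1 | a) | a)
3. [or_comm →] (1 | a)  →  (a | 1);  E = ((a | 1) | a)
4. [or_true →] (a | 1)  →  1;  cost 6 ≤ 6, done

(1 | a)   [cost 6]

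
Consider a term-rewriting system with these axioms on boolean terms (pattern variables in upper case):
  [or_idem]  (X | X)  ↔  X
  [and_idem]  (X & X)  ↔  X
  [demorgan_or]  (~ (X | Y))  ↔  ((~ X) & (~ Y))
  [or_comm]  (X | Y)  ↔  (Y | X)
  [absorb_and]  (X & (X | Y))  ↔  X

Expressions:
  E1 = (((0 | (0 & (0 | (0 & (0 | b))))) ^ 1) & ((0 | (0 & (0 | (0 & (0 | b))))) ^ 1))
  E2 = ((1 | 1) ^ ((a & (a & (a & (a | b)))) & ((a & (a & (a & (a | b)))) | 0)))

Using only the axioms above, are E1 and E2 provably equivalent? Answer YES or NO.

NO

All listed rules preserve value, hence provable equivalence implies equal values everywhere; look for a separating assignment.
a=1, b=0 gives E1 ↦ 1, E2 ↦ 0; values differ ⇒ not provably equivalent.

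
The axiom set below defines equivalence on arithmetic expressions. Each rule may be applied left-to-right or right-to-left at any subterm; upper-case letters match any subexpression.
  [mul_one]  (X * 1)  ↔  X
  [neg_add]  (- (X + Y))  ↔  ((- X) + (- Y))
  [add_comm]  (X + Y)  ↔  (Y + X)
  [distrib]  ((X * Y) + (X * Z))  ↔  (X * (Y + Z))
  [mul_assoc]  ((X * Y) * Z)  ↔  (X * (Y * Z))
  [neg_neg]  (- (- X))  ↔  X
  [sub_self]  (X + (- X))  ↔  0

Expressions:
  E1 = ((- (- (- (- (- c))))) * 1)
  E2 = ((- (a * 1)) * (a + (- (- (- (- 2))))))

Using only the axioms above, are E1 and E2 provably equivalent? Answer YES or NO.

NO

All listed rules preserve value, hence provable equivalence implies equal values everywhere; look for a separating assignment.
a=0, c=1 gives E1 ↦ -1, E2 ↦ 0; values differ ⇒ not provably equivalent.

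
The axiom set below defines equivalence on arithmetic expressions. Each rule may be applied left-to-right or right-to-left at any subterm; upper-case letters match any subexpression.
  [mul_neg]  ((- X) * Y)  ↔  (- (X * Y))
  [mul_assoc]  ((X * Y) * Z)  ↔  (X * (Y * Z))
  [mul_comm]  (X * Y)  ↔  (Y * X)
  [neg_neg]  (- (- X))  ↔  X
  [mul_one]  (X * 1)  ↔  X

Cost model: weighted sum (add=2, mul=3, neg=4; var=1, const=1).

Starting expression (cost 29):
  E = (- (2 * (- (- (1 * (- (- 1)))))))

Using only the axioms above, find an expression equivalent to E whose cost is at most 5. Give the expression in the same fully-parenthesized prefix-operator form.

step 1: neg_neg (→) rewrites (- (- 1)) into 1, now (- (2 * (- (- (1 * 1)))))
step 2: mul_one (→) rewrites (1 * 1) into 1, now (- (2 * (- (- 1))))
step 3: neg_neg (→) rewrites (- (- 1)) into 1, now (- (2 * 1))
step 4: mul_one (→) rewrites (2 * 1) into 2, reaching cost 5 (bound 5)

(- 2)   [cost 5]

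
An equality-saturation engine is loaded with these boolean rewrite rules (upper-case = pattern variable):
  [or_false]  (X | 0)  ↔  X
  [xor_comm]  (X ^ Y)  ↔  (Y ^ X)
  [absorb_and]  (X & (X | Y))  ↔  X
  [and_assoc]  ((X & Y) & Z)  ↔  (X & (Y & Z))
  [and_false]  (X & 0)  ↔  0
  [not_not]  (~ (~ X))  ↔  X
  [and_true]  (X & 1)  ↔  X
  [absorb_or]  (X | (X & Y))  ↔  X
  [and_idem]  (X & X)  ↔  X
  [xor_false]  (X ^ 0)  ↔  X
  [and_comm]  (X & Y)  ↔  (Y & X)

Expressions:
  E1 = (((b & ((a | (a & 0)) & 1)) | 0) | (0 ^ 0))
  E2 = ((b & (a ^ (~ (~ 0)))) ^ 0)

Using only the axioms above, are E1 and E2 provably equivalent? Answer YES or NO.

step 1: absorb_or (→) rewrites (a | (a & 0)) into a, now (((b & (a & 1)) | 0) | (0 ^ 0))
step 2: and_true (→) rewrites (a & 1) into a, now (((b & a) | 0) | (0 ^ 0))
step 3: xor_false (→) rewrites (0 ^ 0) into 0, now (((b & a) | 0) | 0)
step 4: or_false (→) rewrites (((b & a) | 0) | 0) into ((b & a) | 0)
step 5: or_false (→) rewrites ((b & a) | 0) into (b & a)
step 6: xor_false (←) rewrites (b & a) into ((b & a) ^ 0)
step 7: xor_false (←) rewrites a into (a ^ 0), now ((b & (a ^ 0)) ^ 0)
step 8: not_not (←) rewrites 0 into (~ (~ 0)), which is E2

YES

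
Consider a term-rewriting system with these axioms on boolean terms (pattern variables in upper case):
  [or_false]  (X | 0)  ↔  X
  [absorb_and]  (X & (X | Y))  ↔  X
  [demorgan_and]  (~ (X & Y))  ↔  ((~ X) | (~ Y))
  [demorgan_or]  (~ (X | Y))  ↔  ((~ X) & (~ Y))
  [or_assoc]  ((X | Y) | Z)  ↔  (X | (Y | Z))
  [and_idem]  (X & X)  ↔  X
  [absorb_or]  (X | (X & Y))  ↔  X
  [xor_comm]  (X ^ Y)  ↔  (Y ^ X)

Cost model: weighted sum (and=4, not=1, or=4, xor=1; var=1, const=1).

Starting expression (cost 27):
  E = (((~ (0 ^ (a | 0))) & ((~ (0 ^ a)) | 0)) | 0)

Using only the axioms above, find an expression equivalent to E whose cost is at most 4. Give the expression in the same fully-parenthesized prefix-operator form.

(~ (0 ^ a))   [cost 4]

step 1: or_false (→) rewrites (a | 0) into a, now (((~ (0 ^ a)) & ((~ (0 ^ a)) | 0)) | 0)
step 2: or_false (→) rewrites (((~ (0 ^ a)) & ((~ (0 ^ a)) | 0)) | 0) into ((~ (0 ^ a)) & ((~ (0 ^ a)) | 0))
step 3: absorb_and (→) rewrites ((~ (0 ^ a)) & ((~ (0 ^ a)) | 0)) into (~ (0 ^ a)), reaching cost 4 (bound 4)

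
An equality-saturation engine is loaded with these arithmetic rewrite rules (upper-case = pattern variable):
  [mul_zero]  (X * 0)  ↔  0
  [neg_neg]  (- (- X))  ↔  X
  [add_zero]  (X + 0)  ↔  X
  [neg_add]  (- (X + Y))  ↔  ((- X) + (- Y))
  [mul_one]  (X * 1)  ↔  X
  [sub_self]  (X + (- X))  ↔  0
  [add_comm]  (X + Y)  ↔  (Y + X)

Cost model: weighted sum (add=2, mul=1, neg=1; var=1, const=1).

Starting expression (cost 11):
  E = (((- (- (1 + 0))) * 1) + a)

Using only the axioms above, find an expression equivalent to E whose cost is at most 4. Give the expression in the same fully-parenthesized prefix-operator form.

1. [add_zero →] (1 + 0)  →  1;  E = (((- (- 1)) * 1) + a)
2. [mul_one →] ((- (- 1)) * 1)  →  (- (- 1));  E = ((- (- 1)) + a)
3. [neg_neg →] (- (- 1))  →  1;  cost 4 ≤ 4, done

(1 + a)   [cost 4]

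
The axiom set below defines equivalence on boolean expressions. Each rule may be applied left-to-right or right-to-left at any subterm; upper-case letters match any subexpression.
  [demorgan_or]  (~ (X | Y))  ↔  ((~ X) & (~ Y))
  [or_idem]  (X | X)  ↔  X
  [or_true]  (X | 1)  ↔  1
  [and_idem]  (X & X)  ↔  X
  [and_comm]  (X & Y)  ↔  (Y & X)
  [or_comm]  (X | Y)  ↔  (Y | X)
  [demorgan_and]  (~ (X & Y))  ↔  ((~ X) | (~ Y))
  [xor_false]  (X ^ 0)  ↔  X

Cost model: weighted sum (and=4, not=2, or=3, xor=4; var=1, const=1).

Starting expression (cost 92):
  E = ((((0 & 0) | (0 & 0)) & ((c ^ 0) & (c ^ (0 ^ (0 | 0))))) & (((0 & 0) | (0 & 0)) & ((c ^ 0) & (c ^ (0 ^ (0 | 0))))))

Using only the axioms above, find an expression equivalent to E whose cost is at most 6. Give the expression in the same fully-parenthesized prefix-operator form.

(1) ((((0 & 0) | (0 & 0)) & ((c ^ 0) & (c ^ (0 ^ (0 | 0))))) & (((0 & 0) | (0 & 0)) & ((c ^ 0) & (c ^ (0 ^ (0 | 0))))))  =[and_idem →]=  (((0 & 0) | (0 & 0)) & ((c ^ 0) & (c ^ (0 ^ (0 | 0)))))
(2) ((0 & 0) | (0 & 0))  =[or_idem →]=  (0 & 0)    ⊢ ((0 & 0) & ((c ^ 0) & (c ^ (0 ^ (0 | 0)))))
(3) (0 | 0)  =[or_idem →]=  0    ⊢ ((0 & 0) & ((c ^ 0) & (c ^ (0 ^ 0))))
(4) (0 & 0)  =[and_idem →]=  0    ⊢ (0 & ((c ^ 0) & (c ^ (0 ^ 0))))
(5) (0 ^ 0)  =[xor_false →]=  0    ⊢ (0 & ((c ^ 0) & (c ^ 0)))
(6) (c ^ 0)  =[xor_false →]=  c    ⊢ (0 & (c & (c ^ 0)))
(7) (c ^ 0)  =[xor_false →]=  c    ⊢ (0 & (c & c))
(8) (c & c)  =[and_idem →]=  c    ⊢ cost 6, within 6

(0 & c)   [cost 6]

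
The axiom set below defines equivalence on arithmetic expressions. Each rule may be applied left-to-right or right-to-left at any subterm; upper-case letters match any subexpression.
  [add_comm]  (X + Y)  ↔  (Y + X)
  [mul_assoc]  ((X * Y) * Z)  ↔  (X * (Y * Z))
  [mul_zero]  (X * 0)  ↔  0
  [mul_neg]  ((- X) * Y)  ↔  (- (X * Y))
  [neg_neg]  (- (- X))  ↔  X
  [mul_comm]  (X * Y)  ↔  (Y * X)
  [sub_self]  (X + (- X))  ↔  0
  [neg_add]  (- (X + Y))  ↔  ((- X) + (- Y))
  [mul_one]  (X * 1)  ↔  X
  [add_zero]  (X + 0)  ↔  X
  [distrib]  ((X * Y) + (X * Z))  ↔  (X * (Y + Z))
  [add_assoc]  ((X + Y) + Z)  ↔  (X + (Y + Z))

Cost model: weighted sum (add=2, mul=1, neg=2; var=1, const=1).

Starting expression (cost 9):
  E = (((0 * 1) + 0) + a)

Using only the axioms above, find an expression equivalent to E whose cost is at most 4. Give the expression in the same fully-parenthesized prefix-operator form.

step 1: add_zero (→) rewrites ((0 * 1) + 0) into (0 * 1), now ((0 * 1) + a)
step 2: add_comm (→) rewrites ((0 * 1) + a) into (a + (0 * 1))
step 3: mul_one (→) rewrites (0 * 1) into 0, reaching cost 4 (bound 4)

(a + 0)   [cost 4]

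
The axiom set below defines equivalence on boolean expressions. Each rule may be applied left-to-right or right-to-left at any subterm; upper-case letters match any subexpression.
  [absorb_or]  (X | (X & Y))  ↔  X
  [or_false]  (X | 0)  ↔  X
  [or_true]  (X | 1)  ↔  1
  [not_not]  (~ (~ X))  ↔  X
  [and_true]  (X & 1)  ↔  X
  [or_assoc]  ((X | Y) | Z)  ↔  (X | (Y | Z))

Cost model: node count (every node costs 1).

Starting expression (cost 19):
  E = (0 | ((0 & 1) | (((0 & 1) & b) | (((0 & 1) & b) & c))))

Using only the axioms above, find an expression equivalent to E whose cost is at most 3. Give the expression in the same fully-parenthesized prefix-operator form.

(0 | 0)   [cost 3]

step 1: absorb_or (→) rewrites (((0 & 1) & b) | (((0 & 1) & b) & c)) into ((0 & 1) & b), now (0 | ((0 & 1) | ((0 & 1) & b)))
step 2: absorb_or (→) rewrites ((0 & 1) | ((0 & 1) & b)) into (0 & 1), now (0 | (0 & 1))
step 3: and_true (→) rewrites (0 & 1) into 0, reaching cost 3 (bound 3)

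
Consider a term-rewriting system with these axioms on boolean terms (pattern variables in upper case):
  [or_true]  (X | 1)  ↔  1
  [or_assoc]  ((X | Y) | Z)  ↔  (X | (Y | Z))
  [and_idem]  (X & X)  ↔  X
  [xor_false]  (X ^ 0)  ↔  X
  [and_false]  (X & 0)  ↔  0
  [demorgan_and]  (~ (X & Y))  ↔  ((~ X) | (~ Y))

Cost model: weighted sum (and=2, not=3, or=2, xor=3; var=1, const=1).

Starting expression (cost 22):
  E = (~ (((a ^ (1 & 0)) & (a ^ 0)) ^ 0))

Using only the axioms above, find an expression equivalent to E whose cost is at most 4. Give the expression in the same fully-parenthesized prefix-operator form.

step 1: and_false (→) rewrites (1 & 0) into 0, now (~ (((a ^ 0) & (a ^ 0)) ^ 0))
step 2: xor_false (→) rewrites (((a ^ 0) & (a ^ 0)) ^ 0) into ((a ^ 0) & (a ^ 0)), now (~ ((a ^ 0) & (a ^ 0)))
step 3: and_idem (→) rewrites ((a ^ 0) & (a ^ 0)) into (a ^ 0), now (~ (a ^ 0))
step 4: xor_false (→) rewrites (a ^ 0) into a, reaching cost 4 (bound 4)

(~ a)   [cost 4]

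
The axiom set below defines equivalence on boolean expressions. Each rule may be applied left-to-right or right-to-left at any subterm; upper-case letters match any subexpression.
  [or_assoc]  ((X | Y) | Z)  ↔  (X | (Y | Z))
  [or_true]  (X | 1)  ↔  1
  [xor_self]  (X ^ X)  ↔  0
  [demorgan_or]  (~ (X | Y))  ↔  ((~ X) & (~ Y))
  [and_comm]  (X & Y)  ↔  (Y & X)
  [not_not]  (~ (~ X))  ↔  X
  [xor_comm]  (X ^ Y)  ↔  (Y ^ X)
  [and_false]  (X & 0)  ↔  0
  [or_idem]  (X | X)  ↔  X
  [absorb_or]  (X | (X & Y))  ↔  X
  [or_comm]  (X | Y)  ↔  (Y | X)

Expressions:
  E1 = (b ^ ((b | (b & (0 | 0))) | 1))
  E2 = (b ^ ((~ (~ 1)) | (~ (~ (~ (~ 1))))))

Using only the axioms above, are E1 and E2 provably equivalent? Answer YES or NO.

YES

(1) (0 | 0)  =[or_idem →]=  0    ⊢ (b ^ ((b | (b & 0)) | 1))
(2) (b | (b & 0))  =[absorb_or →]=  b    ⊢ (b ^ (b | 1))
(3) (b | 1)  =[or_true →]=  1    ⊢ (b ^ 1)
(4) 1  =[not_not ←]=  (~ (~ 1))    ⊢ (b ^ (~ (~ 1)))
(5) (~ (~ 1))  =[or_idem ←]=  ((~ (~ 1)) | (~ (~ 1)))    ⊢ (b ^ ((~ (~ 1)) | (~ (~ 1))))
(6) (~ (~ 1))  =[not_not ←]=  (~ (~ (~ (~ 1))))    ⊢ E2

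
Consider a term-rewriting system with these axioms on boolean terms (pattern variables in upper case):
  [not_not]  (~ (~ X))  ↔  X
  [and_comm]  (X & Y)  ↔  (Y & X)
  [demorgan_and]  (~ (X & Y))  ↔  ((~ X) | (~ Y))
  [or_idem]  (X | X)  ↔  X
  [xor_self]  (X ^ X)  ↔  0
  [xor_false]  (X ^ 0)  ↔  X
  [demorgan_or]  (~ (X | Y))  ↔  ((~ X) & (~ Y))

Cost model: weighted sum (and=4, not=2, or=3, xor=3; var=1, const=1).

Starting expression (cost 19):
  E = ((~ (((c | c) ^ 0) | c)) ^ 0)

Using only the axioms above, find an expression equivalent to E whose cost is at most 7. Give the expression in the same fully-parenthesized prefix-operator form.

1. [or_idem →] (c | c)  →  c;  E = ((~ ((c ^ 0) | c)) ^ 0)
2. [xor_false →] ((~ ((c ^ 0) | c)) ^ 0)  →  (~ ((c ^ 0) | c))
3. [xor_false →] (c ^ 0)  →  c;  cost 7 ≤ 7, done

(~ (c | c))   [cost 7]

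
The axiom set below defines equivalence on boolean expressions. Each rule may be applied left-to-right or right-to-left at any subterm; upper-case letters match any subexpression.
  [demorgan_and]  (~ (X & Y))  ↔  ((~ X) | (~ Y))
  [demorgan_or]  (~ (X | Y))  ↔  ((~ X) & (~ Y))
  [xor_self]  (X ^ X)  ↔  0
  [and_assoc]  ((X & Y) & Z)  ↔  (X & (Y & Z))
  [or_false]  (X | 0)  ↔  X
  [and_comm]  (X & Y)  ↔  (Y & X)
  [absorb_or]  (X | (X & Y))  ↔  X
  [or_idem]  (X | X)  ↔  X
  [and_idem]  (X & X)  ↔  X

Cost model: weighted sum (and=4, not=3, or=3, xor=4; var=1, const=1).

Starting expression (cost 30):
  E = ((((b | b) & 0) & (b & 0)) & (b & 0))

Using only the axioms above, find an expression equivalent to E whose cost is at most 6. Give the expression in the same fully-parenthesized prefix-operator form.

(b & 0)   [cost 6]

(1) (b | b)  =[or_idem →]=  b    ⊢ (((b & 0) & (b & 0)) & (b & 0))
(2) ((b & 0) & (b & 0))  =[and_idem →]=  (b & 0)    ⊢ ((b & 0) & (b & 0))
(3) ((b & 0) & (b & 0))  =[and_idem →]=  (b & 0)    ⊢ cost 6, within 6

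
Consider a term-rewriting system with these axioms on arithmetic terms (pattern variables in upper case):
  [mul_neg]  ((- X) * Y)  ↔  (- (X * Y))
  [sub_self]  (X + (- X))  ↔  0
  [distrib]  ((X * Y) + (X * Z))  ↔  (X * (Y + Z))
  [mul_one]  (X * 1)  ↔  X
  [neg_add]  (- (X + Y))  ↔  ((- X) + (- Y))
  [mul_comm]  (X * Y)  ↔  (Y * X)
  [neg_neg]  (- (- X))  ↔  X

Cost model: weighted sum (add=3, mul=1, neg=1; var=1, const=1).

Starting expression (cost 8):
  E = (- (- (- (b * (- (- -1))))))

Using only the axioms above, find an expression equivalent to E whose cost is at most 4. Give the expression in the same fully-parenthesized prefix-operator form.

(- (b * -1))   [cost 4]

step 1: neg_neg (→) rewrites (- (- -1)) into -1, now (- (- (- (b * -1))))
step 2: neg_neg (→) rewrites (- (- (b * -1))) into (b * -1), reaching cost 4 (bound 4)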